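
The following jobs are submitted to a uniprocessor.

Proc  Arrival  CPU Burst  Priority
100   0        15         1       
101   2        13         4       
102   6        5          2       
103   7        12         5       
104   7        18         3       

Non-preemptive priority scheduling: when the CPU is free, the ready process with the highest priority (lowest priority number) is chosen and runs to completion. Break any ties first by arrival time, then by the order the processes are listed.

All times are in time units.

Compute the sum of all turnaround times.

Schedule: | 100 0-15 | 102 15-20 | 104 20-38 | 101 38-51 | 103 51-63 |
Completion: 100=15  101=51  102=20  103=63  104=38
Turnaround (C−A): 100=15  101=49  102=14  103=56  104=31
Turnaround = completion − arrival: 100=15, 101=49, 102=14, 103=56, 104=31
Total turnaround = 15 + 49 + 14 + 56 + 31 = 165

165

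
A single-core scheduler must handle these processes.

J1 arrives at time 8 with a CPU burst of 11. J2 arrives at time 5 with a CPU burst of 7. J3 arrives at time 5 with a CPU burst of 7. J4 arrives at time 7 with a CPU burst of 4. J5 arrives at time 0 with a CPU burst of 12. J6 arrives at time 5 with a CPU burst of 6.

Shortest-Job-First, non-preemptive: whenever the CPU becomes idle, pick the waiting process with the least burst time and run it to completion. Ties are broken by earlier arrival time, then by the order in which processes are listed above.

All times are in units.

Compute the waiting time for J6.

Gantt: | J5 0-12 | J4 12-16 | J6 16-22 | J2 22-29 | J3 29-36 | J1 36-47 |
Completion: J1=47  J2=29  J3=36  J4=16  J5=12  J6=22
Turnaround (C−A): J1=39  J2=24  J3=31  J4=9  J5=12  J6=17
Waiting(J6) = turnaround − burst = 17 − 6 = 11

11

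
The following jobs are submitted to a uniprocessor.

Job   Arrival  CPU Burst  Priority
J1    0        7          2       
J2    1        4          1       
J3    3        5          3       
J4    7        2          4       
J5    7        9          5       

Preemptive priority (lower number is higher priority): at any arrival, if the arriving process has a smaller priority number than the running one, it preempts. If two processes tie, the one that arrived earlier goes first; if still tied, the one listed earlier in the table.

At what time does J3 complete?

16

Gantt: | J1 0-1 | J2 1-5 | J1 5-11 | J3 11-16 | J4 16-18 | J5 18-27 |
Completion: J1=11  J2=5  J3=16  J4=18  J5=27
Turnaround (C−A): J1=11  J2=4  J3=13  J4=11  J5=20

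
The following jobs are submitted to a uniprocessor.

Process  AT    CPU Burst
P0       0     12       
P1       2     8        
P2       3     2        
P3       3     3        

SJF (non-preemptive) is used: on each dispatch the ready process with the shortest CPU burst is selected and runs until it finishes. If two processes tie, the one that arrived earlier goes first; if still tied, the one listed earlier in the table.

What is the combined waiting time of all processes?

35

Timeline: | P0 0-12 | P2 12-14 | P3 14-17 | P1 17-25 |
Completion: P0=12  P1=25  P2=14  P3=17
Turnaround (C−A): P0=12  P1=23  P2=11  P3=14
Waiting = turnaround − burst: P0=0, P1=15, P2=9, P3=11
Total waiting = 0 + 15 + 9 + 11 = 35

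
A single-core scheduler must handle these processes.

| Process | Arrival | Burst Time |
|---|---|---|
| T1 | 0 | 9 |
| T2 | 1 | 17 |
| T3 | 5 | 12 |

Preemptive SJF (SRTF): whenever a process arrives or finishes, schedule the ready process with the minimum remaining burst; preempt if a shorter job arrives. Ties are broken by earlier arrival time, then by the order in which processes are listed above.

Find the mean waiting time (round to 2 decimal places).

8.00

Timeline: | T1 0-9 | T3 9-21 | T2 21-38 |
Completion: T1=9  T2=38  T3=21
Turnaround (C−A): T1=9  T2=37  T3=16
Waiting times: T1=0, T2=20, T3=4
Average waiting = (0+20+4) / 3 = 24/3 = 8.00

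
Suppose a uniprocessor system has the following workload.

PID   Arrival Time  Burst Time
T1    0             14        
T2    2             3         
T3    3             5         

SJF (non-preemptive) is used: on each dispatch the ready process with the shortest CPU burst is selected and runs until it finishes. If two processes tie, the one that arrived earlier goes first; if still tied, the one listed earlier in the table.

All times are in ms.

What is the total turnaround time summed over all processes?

Timeline: | T1 0-14 | T2 14-17 | T3 17-22 |
Completion: T1=14  T2=17  T3=22
Turnaround (C−A): T1=14  T2=15  T3=19
Turnaround = completion − arrival: T1=14, T2=15, T3=19
Total turnaround = 14 + 15 + 19 = 48

48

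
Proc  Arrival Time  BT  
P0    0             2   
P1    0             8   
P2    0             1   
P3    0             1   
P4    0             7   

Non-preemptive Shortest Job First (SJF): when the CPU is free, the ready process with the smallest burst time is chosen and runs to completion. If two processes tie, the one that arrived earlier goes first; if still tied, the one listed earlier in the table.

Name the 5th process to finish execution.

Gantt: | P2 0-1 | P3 1-2 | P0 2-4 | P4 4-11 | P1 11-19 |
Completion: P0=4  P1=19  P2=1  P3=2  P4=11
Turnaround (C−A): P0=4  P1=19  P2=1  P3=2  P4=11
Finish order: P2 → P3 → P0 → P4 → P1

P1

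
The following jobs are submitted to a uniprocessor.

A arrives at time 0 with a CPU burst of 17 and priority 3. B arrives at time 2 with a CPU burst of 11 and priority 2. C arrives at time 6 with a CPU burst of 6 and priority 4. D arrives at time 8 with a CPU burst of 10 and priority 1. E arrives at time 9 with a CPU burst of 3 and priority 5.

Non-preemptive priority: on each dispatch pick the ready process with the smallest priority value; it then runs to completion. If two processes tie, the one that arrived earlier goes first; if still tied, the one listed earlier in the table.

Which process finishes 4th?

Gantt: | A 0-17 | D 17-27 | B 27-38 | C 38-44 | E 44-47 |
Completion: A=17  B=38  C=44  D=27  E=47
Finish order: A → D → B → C → E

C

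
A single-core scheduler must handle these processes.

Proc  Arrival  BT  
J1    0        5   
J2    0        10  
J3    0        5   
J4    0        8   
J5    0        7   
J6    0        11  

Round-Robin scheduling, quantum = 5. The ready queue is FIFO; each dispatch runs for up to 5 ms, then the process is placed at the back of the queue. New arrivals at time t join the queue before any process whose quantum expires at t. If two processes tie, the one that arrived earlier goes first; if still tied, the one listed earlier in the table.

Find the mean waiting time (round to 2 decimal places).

22.17

Gantt: | J1 0-5 | J2 5-10 | J3 10-15 | J4 15-20 | J5 20-25 | J6 25-30 | J2 30-35 | J4 35-38 | J5 38-40 | J6 40-46 |
Completion: J1=5  J2=35  J3=15  J4=38  J5=40  J6=46
Turnaround (C−A): J1=5  J2=35  J3=15  J4=38  J5=40  J6=46
Waiting times: J1=0, J2=25, J3=10, J4=30, J5=33, J6=35
Average waiting = (0+25+10+30+33+35) / 6 = 133/6 = 22.17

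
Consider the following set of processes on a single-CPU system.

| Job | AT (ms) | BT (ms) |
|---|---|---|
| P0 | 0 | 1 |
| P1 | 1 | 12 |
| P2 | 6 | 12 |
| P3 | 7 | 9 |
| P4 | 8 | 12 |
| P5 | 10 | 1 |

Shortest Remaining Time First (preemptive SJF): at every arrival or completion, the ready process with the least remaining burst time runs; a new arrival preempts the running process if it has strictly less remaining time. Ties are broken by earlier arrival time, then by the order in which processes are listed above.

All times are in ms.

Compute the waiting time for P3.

7

Schedule: | P0 0-1 | P1 1-10 | P5 10-11 | P1 11-14 | P3 14-23 | P2 23-35 | P4 35-47 |
Completion: P0=1  P1=14  P2=35  P3=23  P4=47  P5=11
Waiting(P3) = turnaround − burst = 16 − 9 = 7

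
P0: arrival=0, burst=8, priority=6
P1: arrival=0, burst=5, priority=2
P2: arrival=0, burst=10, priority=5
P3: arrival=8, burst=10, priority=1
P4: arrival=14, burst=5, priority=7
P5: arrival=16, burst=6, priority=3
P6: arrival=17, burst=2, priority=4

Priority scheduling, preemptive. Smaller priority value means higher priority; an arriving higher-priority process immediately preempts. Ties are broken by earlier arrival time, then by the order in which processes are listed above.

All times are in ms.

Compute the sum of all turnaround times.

Gantt: | P1 0-5 | P2 5-8 | P3 8-18 | P5 18-24 | P6 24-26 | P2 26-33 | P0 33-41 | P4 41-46 |
Completion: P0=41  P1=5  P2=33  P3=18  P4=46  P5=24  P6=26
Turnaround = completion − arrival: P0=41, P1=5, P2=33, P3=10, P4=32, P5=8, P6=9
Total turnaround = 41 + 5 + 33 + 10 + 32 + 8 + 9 = 138

138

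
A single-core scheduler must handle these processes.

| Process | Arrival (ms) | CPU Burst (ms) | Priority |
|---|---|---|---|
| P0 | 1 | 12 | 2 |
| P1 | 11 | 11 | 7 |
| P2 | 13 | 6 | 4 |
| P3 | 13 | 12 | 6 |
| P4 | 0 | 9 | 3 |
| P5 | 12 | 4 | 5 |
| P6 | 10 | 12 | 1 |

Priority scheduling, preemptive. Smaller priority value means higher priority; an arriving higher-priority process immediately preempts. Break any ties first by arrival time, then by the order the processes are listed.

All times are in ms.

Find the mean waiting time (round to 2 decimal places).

22.43

Gantt: | P4 0-1 | P0 1-10 | P6 10-22 | P0 22-25 | P4 25-33 | P2 33-39 | P5 39-43 | P3 43-55 | P1 55-66 |
Completion: P0=25  P1=66  P2=39  P3=55  P4=33  P5=43  P6=22
Turnaround (C−A): P0=24  P1=55  P2=26  P3=42  P4=33  P5=31  P6=12
Waiting times: P0=12, P1=44, P2=20, P3=30, P4=24, P5=27, P6=0
Average waiting = (12+44+20+30+24+27+0) / 7 = 157/7 = 22.43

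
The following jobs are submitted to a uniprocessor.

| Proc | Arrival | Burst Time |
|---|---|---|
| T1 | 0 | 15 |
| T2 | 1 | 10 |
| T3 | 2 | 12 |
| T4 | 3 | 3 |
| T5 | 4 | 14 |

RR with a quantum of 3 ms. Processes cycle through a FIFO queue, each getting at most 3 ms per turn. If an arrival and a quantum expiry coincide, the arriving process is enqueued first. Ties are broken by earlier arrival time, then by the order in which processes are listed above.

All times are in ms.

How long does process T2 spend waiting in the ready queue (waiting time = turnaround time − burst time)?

Schedule: | T1 0-3 | T2 3-6 | T3 6-9 | T4 9-12 | T1 12-15 | T5 15-18 | T2 18-21 | T3 21-24 | T1 24-27 | T5 27-30 | T2 30-33 | T3 33-36 | T1 36-39 | T5 39-42 | T2 42-43 | T3 43-46 | T1 46-49 | T5 49-54 |
Completion: T1=49  T2=43  T3=46  T4=12  T5=54
Turnaround (C−A): T1=49  T2=42  T3=44  T4=9  T5=50
Waiting(T2) = turnaround − burst = 42 − 10 = 32

32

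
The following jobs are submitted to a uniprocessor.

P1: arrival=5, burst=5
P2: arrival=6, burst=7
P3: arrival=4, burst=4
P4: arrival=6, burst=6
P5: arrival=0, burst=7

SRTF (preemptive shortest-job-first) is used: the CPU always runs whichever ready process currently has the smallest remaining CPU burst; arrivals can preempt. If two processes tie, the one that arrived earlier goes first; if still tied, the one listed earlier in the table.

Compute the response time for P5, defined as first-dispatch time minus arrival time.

0

Schedule: | P5 0-7 | P3 7-11 | P1 11-16 | P4 16-22 | P2 22-29 |
Completion: P1=16  P2=29  P3=11  P4=22  P5=7
Response(P5) = first start − arrival = 0 − 0 = 0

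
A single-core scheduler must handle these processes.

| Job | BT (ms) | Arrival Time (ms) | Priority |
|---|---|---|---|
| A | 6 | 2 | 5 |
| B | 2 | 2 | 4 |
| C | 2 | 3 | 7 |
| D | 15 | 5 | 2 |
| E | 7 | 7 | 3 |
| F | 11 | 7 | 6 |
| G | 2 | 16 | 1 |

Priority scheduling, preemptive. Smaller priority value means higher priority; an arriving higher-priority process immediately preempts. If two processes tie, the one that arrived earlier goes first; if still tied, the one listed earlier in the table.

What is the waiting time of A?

26

Gantt: | idle 0-2 | B 2-4 | A 4-5 | D 5-16 | G 16-18 | D 18-22 | E 22-29 | A 29-34 | F 34-45 | C 45-47 |
Completion: A=34  B=4  C=47  D=22  E=29  F=45  G=18
Waiting(A) = turnaround − burst = 32 − 6 = 26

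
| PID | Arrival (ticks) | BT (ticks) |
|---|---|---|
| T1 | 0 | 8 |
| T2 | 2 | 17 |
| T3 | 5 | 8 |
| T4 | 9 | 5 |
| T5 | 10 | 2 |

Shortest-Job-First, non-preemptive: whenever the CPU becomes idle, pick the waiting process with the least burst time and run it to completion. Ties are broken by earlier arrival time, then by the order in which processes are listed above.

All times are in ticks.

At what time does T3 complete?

Timeline: | T1 0-8 | T3 8-16 | T5 16-18 | T4 18-23 | T2 23-40 |
Completion: T1=8  T2=40  T3=16  T4=23  T5=18

16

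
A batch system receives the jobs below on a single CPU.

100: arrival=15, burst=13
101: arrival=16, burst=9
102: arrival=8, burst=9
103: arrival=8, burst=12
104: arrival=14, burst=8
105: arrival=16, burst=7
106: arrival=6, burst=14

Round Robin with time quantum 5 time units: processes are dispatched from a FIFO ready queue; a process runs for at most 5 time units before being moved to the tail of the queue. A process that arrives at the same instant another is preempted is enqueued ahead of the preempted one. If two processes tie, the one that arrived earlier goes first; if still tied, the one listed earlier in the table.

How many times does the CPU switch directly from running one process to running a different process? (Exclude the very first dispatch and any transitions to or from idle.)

16

Schedule: | idle 0-6 | 106 6-11 | 102 11-16 | 103 16-21 | 106 21-26 | 104 26-31 | 100 31-36 | 101 36-41 | 105 41-46 | 102 46-50 | 103 50-55 | 106 55-59 | 104 59-62 | 100 62-67 | 101 67-71 | 105 71-73 | 103 73-75 | 100 75-78 |
Completion: 100=78  101=71  102=50  103=75  104=62  105=73  106=59
Turnaround (C−A): 100=63  101=55  102=42  103=67  104=48  105=57  106=53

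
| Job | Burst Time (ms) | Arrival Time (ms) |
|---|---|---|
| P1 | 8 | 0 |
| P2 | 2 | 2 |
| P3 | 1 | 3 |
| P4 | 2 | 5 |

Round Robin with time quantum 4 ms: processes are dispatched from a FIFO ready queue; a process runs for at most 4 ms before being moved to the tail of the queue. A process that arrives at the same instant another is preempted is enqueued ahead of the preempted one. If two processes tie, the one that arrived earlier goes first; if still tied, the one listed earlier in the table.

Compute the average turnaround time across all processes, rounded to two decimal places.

6.75

Gantt: | P1 0-4 | P2 4-6 | P3 6-7 | P1 7-11 | P4 11-13 |
Completion: P1=11  P2=6  P3=7  P4=13
Turnaround (C−A): P1=11  P2=4  P3=4  P4=8
Turnaround times: P1=11, P2=4, P3=4, P4=8
Average turnaround = (11+4+4+8) / 4 = 27/4 = 6.75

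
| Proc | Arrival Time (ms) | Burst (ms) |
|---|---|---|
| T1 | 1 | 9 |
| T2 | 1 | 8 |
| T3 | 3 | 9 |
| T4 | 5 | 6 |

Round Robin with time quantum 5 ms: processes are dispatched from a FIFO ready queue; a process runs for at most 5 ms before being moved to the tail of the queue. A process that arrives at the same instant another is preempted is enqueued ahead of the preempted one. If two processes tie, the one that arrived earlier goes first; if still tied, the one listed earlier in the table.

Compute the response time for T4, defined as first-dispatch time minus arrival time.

11

Timeline: | idle 0-1 | T1 1-6 | T2 6-11 | T3 11-16 | T4 16-21 | T1 21-25 | T2 25-28 | T3 28-32 | T4 32-33 |
Completion: T1=25  T2=28  T3=32  T4=33
Turnaround (C−A): T1=24  T2=27  T3=29  T4=28
Response(T4) = first start − arrival = 16 − 5 = 11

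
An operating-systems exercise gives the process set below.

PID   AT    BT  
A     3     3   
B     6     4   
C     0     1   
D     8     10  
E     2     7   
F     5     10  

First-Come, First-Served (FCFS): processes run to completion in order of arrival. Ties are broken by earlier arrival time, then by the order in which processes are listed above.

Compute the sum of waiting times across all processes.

47

Gantt: | C 0-1 | idle 1-2 | E 2-9 | A 9-12 | F 12-22 | B 22-26 | D 26-36 |
Completion: A=12  B=26  C=1  D=36  E=9  F=22
Turnaround (C−A): A=9  B=20  C=1  D=28  E=7  F=17
Waiting = turnaround − burst: A=6, B=16, C=0, D=18, E=0, F=7
Total waiting = 6 + 16 + 0 + 18 + 0 + 7 = 47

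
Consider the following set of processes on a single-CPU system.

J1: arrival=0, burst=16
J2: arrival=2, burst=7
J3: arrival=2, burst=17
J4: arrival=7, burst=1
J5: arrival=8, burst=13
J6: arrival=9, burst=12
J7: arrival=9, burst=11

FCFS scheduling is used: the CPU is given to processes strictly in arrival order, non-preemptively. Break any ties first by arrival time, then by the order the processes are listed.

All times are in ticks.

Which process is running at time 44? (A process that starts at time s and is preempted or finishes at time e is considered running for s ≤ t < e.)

Schedule: | J1 0-16 | J2 16-23 | J3 23-40 | J4 40-41 | J5 41-54 | J6 54-66 | J7 66-77 |
Completion: J1=16  J2=23  J3=40  J4=41  J5=54  J6=66  J7=77
Turnaround (C−A): J1=16  J2=21  J3=38  J4=34  J5=46  J6=57  J7=68

J5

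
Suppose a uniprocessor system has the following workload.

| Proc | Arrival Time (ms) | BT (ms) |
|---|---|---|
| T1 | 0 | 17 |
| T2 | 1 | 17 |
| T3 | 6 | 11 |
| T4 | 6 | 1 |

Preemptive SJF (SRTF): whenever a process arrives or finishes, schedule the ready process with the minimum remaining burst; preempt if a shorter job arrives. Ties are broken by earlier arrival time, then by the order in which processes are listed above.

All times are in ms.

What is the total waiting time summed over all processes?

Gantt: | T1 0-6 | T4 6-7 | T1 7-18 | T3 18-29 | T2 29-46 |
Completion: T1=18  T2=46  T3=29  T4=7
Turnaround (C−A): T1=18  T2=45  T3=23  T4=1
Waiting = turnaround − burst: T1=1, T2=28, T3=12, T4=0
Total waiting = 1 + 28 + 12 + 0 = 41

41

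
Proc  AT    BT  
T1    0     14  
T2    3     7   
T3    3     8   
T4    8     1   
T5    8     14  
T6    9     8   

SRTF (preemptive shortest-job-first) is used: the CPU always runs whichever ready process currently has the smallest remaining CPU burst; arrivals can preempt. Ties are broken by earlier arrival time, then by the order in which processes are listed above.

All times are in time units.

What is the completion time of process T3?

Gantt: | T1 0-3 | T2 3-8 | T4 8-9 | T2 9-11 | T3 11-19 | T6 19-27 | T1 27-38 | T5 38-52 |
Completion: T1=38  T2=11  T3=19  T4=9  T5=52  T6=27
Turnaround (C−A): T1=38  T2=8  T3=16  T4=1  T5=44  T6=18

19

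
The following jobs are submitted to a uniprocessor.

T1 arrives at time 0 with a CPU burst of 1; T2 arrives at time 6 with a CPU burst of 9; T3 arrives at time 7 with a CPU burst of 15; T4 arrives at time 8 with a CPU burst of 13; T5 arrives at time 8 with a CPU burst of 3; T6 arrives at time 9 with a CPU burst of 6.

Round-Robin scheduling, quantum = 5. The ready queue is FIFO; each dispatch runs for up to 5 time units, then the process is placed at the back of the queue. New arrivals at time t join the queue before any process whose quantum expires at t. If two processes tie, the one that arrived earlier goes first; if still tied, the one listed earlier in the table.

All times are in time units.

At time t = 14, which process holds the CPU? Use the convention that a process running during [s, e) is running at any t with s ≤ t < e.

T3

Timeline: | T1 0-1 | idle 1-6 | T2 6-11 | T3 11-16 | T4 16-21 | T5 21-24 | T6 24-29 | T2 29-33 | T3 33-38 | T4 38-43 | T6 43-44 | T3 44-49 | T4 49-52 |
Completion: T1=1  T2=33  T3=49  T4=52  T5=24  T6=44
Turnaround (C−A): T1=1  T2=27  T3=42  T4=44  T5=16  T6=35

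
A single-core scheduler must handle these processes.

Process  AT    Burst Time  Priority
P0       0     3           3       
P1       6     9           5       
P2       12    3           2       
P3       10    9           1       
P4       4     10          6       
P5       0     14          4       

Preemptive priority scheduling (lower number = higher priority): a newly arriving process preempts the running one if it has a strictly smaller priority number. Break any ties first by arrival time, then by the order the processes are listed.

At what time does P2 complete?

22

Gantt: | P0 0-3 | P5 3-10 | P3 10-19 | P2 19-22 | P5 22-29 | P1 29-38 | P4 38-48 |
Completion: P0=3  P1=38  P2=22  P3=19  P4=48  P5=29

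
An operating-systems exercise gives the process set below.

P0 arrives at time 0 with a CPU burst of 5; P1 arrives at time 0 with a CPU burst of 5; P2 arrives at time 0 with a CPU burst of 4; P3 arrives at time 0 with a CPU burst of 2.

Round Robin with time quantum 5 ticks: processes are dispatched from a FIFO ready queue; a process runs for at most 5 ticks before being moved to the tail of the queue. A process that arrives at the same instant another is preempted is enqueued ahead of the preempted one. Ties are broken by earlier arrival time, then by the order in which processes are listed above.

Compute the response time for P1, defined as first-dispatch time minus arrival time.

Gantt: | P0 0-5 | P1 5-10 | P2 10-14 | P3 14-16 |
Completion: P0=5  P1=10  P2=14  P3=16
Turnaround (C−A): P0=5  P1=10  P2=14  P3=16
Response(P1) = first start − arrival = 5 − 0 = 5

5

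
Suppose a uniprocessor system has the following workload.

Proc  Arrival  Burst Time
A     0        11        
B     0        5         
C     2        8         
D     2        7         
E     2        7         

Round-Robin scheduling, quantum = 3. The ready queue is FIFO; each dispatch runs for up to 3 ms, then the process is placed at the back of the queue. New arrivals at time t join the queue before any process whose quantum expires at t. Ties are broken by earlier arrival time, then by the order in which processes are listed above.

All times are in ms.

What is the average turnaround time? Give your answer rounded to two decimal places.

31.40

Gantt: | A 0-3 | B 3-6 | C 6-9 | D 9-12 | E 12-15 | A 15-18 | B 18-20 | C 20-23 | D 23-26 | E 26-29 | A 29-32 | C 32-34 | D 34-35 | E 35-36 | A 36-38 |
Completion: A=38  B=20  C=34  D=35  E=36
Turnaround (C−A): A=38  B=20  C=32  D=33  E=34
Turnaround times: A=38, B=20, C=32, D=33, E=34
Average turnaround = (38+20+32+33+34) / 5 = 157/5 = 31.40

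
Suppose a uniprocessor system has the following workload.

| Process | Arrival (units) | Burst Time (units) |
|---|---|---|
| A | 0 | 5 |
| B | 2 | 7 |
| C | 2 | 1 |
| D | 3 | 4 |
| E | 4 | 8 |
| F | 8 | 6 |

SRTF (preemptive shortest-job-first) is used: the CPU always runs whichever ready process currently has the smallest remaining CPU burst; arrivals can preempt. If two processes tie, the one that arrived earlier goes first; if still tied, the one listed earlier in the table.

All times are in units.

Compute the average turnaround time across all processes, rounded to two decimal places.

11.67

Schedule: | A 0-2 | C 2-3 | A 3-6 | D 6-10 | F 10-16 | B 16-23 | E 23-31 |
Completion: A=6  B=23  C=3  D=10  E=31  F=16
Turnaround times: A=6, B=21, C=1, D=7, E=27, F=8
Average turnaround = (6+21+1+7+27+8) / 6 = 70/6 = 11.67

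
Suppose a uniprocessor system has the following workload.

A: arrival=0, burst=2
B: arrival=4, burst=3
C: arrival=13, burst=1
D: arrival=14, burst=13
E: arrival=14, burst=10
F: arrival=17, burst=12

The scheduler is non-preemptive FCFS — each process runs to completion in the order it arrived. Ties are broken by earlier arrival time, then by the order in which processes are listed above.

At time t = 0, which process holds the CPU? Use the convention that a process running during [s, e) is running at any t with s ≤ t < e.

Gantt: | A 0-2 | idle 2-4 | B 4-7 | idle 7-13 | C 13-14 | D 14-27 | E 27-37 | F 37-49 |
Completion: A=2  B=7  C=14  D=27  E=37  F=49
Turnaround (C−A): A=2  B=3  C=1  D=13  E=23  F=32

A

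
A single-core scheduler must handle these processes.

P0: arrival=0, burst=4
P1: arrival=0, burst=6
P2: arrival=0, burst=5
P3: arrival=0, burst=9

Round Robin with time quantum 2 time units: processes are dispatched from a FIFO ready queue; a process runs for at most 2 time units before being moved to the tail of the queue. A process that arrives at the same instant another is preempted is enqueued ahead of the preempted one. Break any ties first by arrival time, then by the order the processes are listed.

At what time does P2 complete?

Gantt: | P0 0-2 | P1 2-4 | P2 4-6 | P3 6-8 | P0 8-10 | P1 10-12 | P2 12-14 | P3 14-16 | P1 16-18 | P2 18-19 | P3 19-24 |
Completion: P0=10  P1=18  P2=19  P3=24

19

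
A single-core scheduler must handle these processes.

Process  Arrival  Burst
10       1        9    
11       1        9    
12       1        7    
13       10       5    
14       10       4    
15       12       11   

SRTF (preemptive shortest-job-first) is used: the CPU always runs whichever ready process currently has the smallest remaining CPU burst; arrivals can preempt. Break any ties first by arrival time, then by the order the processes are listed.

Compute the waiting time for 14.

Timeline: | idle 0-1 | 12 1-8 | 10 8-10 | 14 10-14 | 13 14-19 | 10 19-26 | 11 26-35 | 15 35-46 |
Completion: 10=26  11=35  12=8  13=19  14=14  15=46
Turnaround (C−A): 10=25  11=34  12=7  13=9  14=4  15=34
Waiting(14) = turnaround − burst = 4 − 4 = 0

0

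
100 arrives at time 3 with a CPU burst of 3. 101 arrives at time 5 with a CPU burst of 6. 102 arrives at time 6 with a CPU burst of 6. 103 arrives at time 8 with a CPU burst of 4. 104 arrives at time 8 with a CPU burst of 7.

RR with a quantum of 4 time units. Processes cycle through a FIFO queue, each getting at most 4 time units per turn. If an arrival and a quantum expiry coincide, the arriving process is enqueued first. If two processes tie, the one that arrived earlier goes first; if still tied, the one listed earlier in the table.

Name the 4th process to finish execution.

102

Schedule: | idle 0-3 | 100 3-6 | 101 6-10 | 102 10-14 | 103 14-18 | 104 18-22 | 101 22-24 | 102 24-26 | 104 26-29 |
Completion: 100=6  101=24  102=26  103=18  104=29
Turnaround (C−A): 100=3  101=19  102=20  103=10  104=21
Finish order: 100 → 103 → 101 → 102 → 104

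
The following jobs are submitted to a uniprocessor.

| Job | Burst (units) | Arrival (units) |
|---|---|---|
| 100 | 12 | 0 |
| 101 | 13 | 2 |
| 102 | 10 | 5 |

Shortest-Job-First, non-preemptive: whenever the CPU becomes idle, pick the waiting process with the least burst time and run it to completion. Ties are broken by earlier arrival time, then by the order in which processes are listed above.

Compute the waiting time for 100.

Gantt: | 100 0-12 | 102 12-22 | 101 22-35 |
Completion: 100=12  101=35  102=22
Turnaround (C−A): 100=12  101=33  102=17
Waiting(100) = turnaround − burst = 12 − 12 = 0

0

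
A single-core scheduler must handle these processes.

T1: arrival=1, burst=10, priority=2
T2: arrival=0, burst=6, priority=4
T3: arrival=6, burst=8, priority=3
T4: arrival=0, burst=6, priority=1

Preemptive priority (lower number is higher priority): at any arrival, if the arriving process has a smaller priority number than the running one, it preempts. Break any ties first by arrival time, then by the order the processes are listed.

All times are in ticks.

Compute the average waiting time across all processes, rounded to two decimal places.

Gantt: | T4 0-6 | T1 6-16 | T3 16-24 | T2 24-30 |
Completion: T1=16  T2=30  T3=24  T4=6
Waiting times: T1=5, T2=24, T3=10, T4=0
Average waiting = (5+24+10+0) / 4 = 39/4 = 9.75

9.75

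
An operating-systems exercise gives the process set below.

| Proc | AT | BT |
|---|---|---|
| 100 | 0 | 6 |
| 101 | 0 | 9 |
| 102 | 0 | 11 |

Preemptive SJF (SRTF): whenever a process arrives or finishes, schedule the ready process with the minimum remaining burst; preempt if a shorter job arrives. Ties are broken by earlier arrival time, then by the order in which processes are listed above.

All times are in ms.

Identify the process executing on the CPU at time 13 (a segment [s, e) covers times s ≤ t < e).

Gantt: | 100 0-6 | 101 6-15 | 102 15-26 |
Completion: 100=6  101=15  102=26

101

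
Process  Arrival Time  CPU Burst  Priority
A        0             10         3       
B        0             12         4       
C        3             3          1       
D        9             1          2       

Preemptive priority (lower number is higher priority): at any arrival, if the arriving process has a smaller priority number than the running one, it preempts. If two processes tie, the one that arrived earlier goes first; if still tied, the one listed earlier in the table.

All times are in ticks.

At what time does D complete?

10

Schedule: | A 0-3 | C 3-6 | A 6-9 | D 9-10 | A 10-14 | B 14-26 |
Completion: A=14  B=26  C=6  D=10
Turnaround (C−A): A=14  B=26  C=3  D=1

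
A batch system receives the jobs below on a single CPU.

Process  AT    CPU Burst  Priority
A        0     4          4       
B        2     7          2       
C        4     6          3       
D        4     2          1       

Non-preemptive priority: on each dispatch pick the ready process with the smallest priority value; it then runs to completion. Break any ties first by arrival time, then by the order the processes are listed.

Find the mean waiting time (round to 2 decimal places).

Schedule: | A 0-4 | D 4-6 | B 6-13 | C 13-19 |
Completion: A=4  B=13  C=19  D=6
Waiting times: A=0, B=4, C=9, D=0
Average waiting = (0+4+9+0) / 4 = 13/4 = 3.25

3.25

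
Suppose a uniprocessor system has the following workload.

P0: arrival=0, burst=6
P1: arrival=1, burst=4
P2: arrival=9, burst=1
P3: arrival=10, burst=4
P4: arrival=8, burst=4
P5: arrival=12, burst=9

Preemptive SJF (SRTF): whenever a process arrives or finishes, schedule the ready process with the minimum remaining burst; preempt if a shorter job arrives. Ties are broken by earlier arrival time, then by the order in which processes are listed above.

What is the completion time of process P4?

Gantt: | P0 0-1 | P1 1-5 | P0 5-10 | P2 10-11 | P4 11-15 | P3 15-19 | P5 19-28 |
Completion: P0=10  P1=5  P2=11  P3=19  P4=15  P5=28
Turnaround (C−A): P0=10  P1=4  P2=2  P3=9  P4=7  P5=16

15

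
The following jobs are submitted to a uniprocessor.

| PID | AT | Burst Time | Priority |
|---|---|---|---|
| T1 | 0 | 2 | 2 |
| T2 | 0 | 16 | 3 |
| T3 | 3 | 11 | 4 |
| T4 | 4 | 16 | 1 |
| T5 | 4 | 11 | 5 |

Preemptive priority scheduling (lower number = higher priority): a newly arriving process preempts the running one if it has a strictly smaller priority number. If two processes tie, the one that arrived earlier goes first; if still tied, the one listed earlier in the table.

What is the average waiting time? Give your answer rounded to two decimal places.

18.00

Gantt: | T1 0-2 | T2 2-4 | T4 4-20 | T2 20-34 | T3 34-45 | T5 45-56 |
Completion: T1=2  T2=34  T3=45  T4=20  T5=56
Waiting times: T1=0, T2=18, T3=31, T4=0, T5=41
Average waiting = (0+18+31+0+41) / 5 = 90/5 = 18.00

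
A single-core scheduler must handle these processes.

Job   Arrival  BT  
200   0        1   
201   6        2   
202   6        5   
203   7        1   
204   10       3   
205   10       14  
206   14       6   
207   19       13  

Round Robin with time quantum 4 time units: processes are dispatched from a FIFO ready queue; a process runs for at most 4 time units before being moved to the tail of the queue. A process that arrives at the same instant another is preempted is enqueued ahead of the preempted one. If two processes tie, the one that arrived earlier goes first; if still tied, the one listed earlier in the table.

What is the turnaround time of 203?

Gantt: | 200 0-1 | idle 1-6 | 201 6-8 | 202 8-12 | 203 12-13 | 204 13-16 | 205 16-20 | 202 20-21 | 206 21-25 | 207 25-29 | 205 29-33 | 206 33-35 | 207 35-39 | 205 39-43 | 207 43-47 | 205 47-49 | 207 49-50 |
Completion: 200=1  201=8  202=21  203=13  204=16  205=49  206=35  207=50
Turnaround (C−A): 200=1  201=2  202=15  203=6  204=6  205=39  206=21  207=31
Turnaround(203) = completion − arrival = 13 − 7 = 6

6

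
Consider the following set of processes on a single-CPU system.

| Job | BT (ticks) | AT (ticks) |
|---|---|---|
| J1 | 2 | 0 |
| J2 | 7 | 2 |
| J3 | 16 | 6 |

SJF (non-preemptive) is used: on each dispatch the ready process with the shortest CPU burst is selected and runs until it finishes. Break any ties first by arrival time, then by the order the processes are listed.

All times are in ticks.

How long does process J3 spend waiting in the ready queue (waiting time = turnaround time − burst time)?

3

Gantt: | J1 0-2 | J2 2-9 | J3 9-25 |
Completion: J1=2  J2=9  J3=25
Turnaround (C−A): J1=2  J2=7  J3=19
Waiting(J3) = turnaround − burst = 19 − 16 = 3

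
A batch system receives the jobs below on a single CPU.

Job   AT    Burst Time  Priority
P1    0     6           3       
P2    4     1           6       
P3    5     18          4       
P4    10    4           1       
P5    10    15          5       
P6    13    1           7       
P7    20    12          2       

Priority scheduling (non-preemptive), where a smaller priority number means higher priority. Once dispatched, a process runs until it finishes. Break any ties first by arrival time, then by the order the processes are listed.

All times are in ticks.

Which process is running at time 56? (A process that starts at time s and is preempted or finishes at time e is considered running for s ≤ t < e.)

Schedule: | P1 0-6 | P3 6-24 | P4 24-28 | P7 28-40 | P5 40-55 | P2 55-56 | P6 56-57 |
Completion: P1=6  P2=56  P3=24  P4=28  P5=55  P6=57  P7=40
Turnaround (C−A): P1=6  P2=52  P3=19  P4=18  P5=45  P6=44  P7=20

P6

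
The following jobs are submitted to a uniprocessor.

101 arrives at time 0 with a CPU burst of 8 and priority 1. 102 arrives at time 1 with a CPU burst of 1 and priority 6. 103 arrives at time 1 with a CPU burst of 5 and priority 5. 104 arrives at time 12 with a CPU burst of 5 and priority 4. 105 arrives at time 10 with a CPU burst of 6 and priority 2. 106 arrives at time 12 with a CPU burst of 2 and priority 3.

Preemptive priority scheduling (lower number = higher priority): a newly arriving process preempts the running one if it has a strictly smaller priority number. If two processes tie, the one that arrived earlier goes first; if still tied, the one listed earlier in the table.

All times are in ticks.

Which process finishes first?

101

Timeline: | 101 0-8 | 103 8-10 | 105 10-16 | 106 16-18 | 104 18-23 | 103 23-26 | 102 26-27 |
Completion: 101=8  102=27  103=26  104=23  105=16  106=18
Finish order: 101 → 105 → 106 → 104 → 103 → 102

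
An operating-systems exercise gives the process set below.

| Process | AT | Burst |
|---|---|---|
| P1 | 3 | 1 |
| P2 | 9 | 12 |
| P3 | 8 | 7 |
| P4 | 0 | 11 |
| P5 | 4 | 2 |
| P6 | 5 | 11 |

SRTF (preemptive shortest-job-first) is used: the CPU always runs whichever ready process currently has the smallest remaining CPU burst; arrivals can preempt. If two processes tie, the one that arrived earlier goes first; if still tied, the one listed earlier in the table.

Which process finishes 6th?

Timeline: | P4 0-3 | P1 3-4 | P5 4-6 | P4 6-14 | P3 14-21 | P6 21-32 | P2 32-44 |
Completion: P1=4  P2=44  P3=21  P4=14  P5=6  P6=32
Finish order: P1 → P5 → P4 → P3 → P6 → P2

P2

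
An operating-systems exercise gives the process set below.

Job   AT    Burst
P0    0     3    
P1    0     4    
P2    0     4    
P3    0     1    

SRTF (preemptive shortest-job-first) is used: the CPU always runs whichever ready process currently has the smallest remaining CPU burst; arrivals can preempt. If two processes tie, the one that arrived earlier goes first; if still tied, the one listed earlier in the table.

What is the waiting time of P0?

1

Gantt: | P3 0-1 | P0 1-4 | P1 4-8 | P2 8-12 |
Completion: P0=4  P1=8  P2=12  P3=1
Turnaround (C−A): P0=4  P1=8  P2=12  P3=1
Waiting(P0) = turnaround − burst = 4 − 3 = 1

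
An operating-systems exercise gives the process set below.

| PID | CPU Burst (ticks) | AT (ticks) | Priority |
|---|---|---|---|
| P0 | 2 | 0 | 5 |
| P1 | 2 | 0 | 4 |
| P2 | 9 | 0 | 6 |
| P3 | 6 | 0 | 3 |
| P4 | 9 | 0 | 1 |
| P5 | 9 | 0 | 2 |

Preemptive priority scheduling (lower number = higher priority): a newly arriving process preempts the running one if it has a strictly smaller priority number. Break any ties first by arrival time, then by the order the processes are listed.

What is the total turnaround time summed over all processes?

142

Gantt: | P4 0-9 | P5 9-18 | P3 18-24 | P1 24-26 | P0 26-28 | P2 28-37 |
Completion: P0=28  P1=26  P2=37  P3=24  P4=9  P5=18
Turnaround (C−A): P0=28  P1=26  P2=37  P3=24  P4=9  P5=18
Turnaround = completion − arrival: P0=28, P1=26, P2=37, P3=24, P4=9, P5=18
Total turnaround = 28 + 26 + 37 + 24 + 9 + 18 = 142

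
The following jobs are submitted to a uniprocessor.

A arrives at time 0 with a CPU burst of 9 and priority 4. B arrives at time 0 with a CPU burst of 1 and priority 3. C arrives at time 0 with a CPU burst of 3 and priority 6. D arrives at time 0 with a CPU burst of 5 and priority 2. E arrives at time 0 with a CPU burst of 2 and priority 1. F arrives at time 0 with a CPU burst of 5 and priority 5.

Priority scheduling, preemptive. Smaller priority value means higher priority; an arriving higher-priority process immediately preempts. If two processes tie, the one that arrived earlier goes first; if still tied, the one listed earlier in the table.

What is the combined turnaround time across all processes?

81

Gantt: | E 0-2 | D 2-7 | B 7-8 | A 8-17 | F 17-22 | C 22-25 |
Completion: A=17  B=8  C=25  D=7  E=2  F=22
Turnaround = completion − arrival: A=17, B=8, C=25, D=7, E=2, F=22
Total turnaround = 17 + 8 + 25 + 7 + 2 + 22 = 81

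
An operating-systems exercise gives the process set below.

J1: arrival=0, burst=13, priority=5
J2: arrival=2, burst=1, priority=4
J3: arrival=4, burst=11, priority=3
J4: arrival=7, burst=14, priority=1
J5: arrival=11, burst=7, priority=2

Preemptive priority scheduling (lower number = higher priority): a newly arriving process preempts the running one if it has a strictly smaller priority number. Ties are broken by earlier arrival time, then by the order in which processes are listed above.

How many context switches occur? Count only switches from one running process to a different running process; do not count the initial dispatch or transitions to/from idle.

7

Schedule: | J1 0-2 | J2 2-3 | J1 3-4 | J3 4-7 | J4 7-21 | J5 21-28 | J3 28-36 | J1 36-46 |
Completion: J1=46  J2=3  J3=36  J4=21  J5=28
Turnaround (C−A): J1=46  J2=1  J3=32  J4=14  J5=17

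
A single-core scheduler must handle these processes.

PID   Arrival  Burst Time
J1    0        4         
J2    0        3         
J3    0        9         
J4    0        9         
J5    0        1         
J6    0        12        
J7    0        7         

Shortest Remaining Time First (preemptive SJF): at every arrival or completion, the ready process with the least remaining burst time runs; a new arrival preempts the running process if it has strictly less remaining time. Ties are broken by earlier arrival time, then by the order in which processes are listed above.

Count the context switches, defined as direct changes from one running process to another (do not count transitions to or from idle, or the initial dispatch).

Timeline: | J5 0-1 | J2 1-4 | J1 4-8 | J7 8-15 | J3 15-24 | J4 24-33 | J6 33-45 |
Completion: J1=8  J2=4  J3=24  J4=33  J5=1  J6=45  J7=15

6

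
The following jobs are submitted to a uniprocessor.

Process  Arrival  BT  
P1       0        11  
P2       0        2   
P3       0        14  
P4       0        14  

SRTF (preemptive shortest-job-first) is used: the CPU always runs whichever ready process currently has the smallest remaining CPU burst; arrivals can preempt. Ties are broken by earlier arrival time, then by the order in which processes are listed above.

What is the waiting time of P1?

2

Gantt: | P2 0-2 | P1 2-13 | P3 13-27 | P4 27-41 |
Completion: P1=13  P2=2  P3=27  P4=41
Turnaround (C−A): P1=13  P2=2  P3=27  P4=41
Waiting(P1) = turnaround − burst = 13 − 11 = 2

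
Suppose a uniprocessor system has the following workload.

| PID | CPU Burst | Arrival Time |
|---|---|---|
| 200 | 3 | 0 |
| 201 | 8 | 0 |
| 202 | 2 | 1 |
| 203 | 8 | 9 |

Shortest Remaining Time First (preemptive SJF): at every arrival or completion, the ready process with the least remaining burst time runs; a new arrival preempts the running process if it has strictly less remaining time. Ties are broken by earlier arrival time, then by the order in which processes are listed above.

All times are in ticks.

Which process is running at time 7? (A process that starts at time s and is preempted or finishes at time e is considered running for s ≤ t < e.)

Gantt: | 200 0-3 | 202 3-5 | 201 5-13 | 203 13-21 |
Completion: 200=3  201=13  202=5  203=21

201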